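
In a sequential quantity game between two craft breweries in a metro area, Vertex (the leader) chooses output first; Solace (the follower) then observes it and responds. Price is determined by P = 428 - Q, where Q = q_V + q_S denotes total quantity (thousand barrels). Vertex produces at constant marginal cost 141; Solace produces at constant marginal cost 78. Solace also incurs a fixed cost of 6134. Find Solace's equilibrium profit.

The follower Solace best-responds to any q_V: π_S = (428 - Q)q_S - 78q_S.
Follower FOC: 350 - q_V - 2q_S = 0, so q_S(q_V) = (350 - q_V)/2.
The leader anticipates this reaction. Substituting into P = 428 - Q gives P = 253 - (1/2)q_V, so π_V = (253 - (1/2)q_V)q_V - 141q_V.
The leader's first-order condition 112 - q_V = 0 yields q_V = 112.
Then q_S = (350 - 112)/2 = 119.
Price P = 428 - 231 = 197.
Solace's profit: (197 - 78)·119 - 6134 = 8027.

8027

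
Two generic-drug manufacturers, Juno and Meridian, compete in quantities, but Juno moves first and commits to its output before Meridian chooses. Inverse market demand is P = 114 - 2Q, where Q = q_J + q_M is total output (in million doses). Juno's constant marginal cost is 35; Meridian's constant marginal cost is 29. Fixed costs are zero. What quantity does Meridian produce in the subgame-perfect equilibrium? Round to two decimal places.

12.13

Solve by backward induction. Given q_J, the follower Meridian maximises π_M = (114 - 2q_J - 2q_M)q_M - 29q_M.
Follower FOC: 85 - 2q_J - 4q_M = 0, so q_M(q_J) = (85 - 2q_J)/4.
Juno substitutes q_M(q_J) into its own profit: π_J = q_J(114 - 2q_J - (85 - 2q_J)/2) - 35q_J = (143/2 - q_J)q_J - 35q_J.
Maximising: ∂π_J/∂q_J = 73/2 - 2q_J = 0, giving q_J = 73/4.
Then q_M = (85 - 2·(73/4))/4 = 97/8.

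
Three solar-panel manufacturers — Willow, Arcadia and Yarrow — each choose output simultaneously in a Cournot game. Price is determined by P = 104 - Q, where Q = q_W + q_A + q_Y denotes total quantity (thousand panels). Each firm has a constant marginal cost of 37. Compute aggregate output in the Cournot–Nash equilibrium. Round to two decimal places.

50.25

A representative firm's profit is π_i = q_i(104 - Q) - 37q_i.
Setting ∂π_i/∂q_i = 0 with rivals' quantities fixed: 67 - 2q_i - Σ_{j≠i} q_j = 0.
By symmetry each firm produces the same amount; substituting Σ_{j≠i} q_j = 2q_i yields q_i = 67/4.
Total output Q = 67/4 + 67/4 + 67/4 = 201/4.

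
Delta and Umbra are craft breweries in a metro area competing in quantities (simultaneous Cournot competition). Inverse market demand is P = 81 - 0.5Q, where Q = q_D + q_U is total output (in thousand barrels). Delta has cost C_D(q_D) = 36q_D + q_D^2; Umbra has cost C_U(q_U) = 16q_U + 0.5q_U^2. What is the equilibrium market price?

Delta's profit: π_D = (81 - 0.5Q)q_D - (36q_D + q_D²). Setting ∂π_D/∂q_D = 0: 45 - 3q_D - (1/2)(q_U) = 0.
Umbra's profit: π_U = (81 - 0.5Q)q_U - (16q_U + (1/2)q_U²). Setting ∂π_U/∂q_U = 0: 65 - 2q_U - (1/2)(q_D) = 0.
Best responses: q_D = (45 - (1/2)q_U)/3, q_U = (65 - (1/2)q_D)/2.
Solving the pair: q_D = 10, q_U = 30.
Total output Q = 40, so price P = 81 - (1/2)·40 = 61.

61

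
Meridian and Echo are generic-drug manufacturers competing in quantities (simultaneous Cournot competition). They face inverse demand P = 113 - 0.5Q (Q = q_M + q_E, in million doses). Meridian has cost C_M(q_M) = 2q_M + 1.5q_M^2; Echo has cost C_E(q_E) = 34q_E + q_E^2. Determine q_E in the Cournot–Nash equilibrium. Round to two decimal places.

Meridian's profit: π_M = (113 - 0.5Q)q_M - (2q_M + (3/2)q_M²). Setting ∂π_M/∂q_M = 0: 111 - 4q_M - (1/2)(q_E) = 0.
Echo's profit: π_E = (113 - 0.5Q)q_E - (34q_E + q_E²). Setting ∂π_E/∂q_E = 0: 79 - 3q_E - (1/2)(q_M) = 0.
Rearranging gives the reaction functions q_M = (111 - (1/2)q_E)/4 and q_E = (79 - (1/2)q_M)/3.
Substituting one into the other gives q_M = 1174/47 and q_E = 1042/47.

22.17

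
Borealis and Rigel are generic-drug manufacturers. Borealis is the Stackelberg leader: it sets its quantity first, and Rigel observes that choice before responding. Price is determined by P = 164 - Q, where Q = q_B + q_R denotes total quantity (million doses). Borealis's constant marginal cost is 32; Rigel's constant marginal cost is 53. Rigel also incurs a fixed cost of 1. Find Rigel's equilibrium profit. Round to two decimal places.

296.56

The follower Rigel best-responds to any q_B: π_R = (164 - Q)q_R - 53q_R.
Setting the follower's marginal profit to zero, 111 - q_B - 2q_R = 0, i.e. q_R = (111 - q_B)/2.
The leader anticipates this reaction. Substituting into P = 164 - Q gives P = 217/2 - (1/2)q_B, so π_B = (217/2 - (1/2)q_B)q_B - 32q_B.
Maximising: ∂π_B/∂q_B = 153/2 - q_B = 0, giving q_B = 153/2.
Then q_R = (111 - 153/2)/2 = 69/4.
Price P = 164 - 375/4 = 281/4.
Rigel's profit: (281/4 - 53)·(69/4) - 1 = 296.5625.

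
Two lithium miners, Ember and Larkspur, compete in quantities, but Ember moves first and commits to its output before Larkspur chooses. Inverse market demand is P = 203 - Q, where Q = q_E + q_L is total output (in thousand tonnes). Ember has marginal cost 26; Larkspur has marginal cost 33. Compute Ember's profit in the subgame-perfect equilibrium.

4232

The follower Larkspur best-responds to any q_E: π_L = (203 - Q)q_L - 33q_L.
Setting the follower's marginal profit to zero, 170 - q_E - 2q_L = 0, i.e. q_L = (170 - q_E)/2.
Ember substitutes q_L(q_E) into its own profit: π_E = q_E(203 - q_E - (170 - q_E)/2) - 26q_E = (118 - (1/2)q_E)q_E - 26q_E.
Maximising: ∂π_E/∂q_E = 92 - q_E = 0, giving q_E = 92.
Then q_L = (170 - 92)/2 = 39.
Price P = 203 - 131 = 72.
Ember's profit: (72 - 26)·92 = 4232.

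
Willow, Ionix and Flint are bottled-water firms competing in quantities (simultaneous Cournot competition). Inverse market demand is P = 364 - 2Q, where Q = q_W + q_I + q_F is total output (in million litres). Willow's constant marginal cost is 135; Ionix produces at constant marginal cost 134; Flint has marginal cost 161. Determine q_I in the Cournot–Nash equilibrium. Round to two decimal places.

Willow's profit: π_W = (364 - 2Q)q_W - (135q_W). Setting ∂π_W/∂q_W = 0: 229 - 4q_W - 2(q_I + q_F) = 0.
Ionix's profit: π_I = (364 - 2Q)q_I - (134q_I). Setting ∂π_I/∂q_I = 0: 230 - 4q_I - 2(q_W + q_F) = 0.
Flint's first-order condition: 203 - 4q_F - 2(q_W + q_I) = 0.
Summing all 3 equations gives 662 − 8Q = 0, hence Q = 331/4.
Back-substituting: q_W = (229 − 331/2)/2 = 127/4, q_I = (230 − 331/2)/2 = 129/4, q_F = (203 − 331/2)/2 = 75/4.

32.25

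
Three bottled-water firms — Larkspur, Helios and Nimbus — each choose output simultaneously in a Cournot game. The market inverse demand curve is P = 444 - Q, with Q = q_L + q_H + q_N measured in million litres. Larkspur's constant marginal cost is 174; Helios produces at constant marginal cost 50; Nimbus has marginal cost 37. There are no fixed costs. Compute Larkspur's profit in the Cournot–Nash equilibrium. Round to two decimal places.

Larkspur's profit: π_L = (444 - Q)q_L - (174q_L). Setting ∂π_L/∂q_L = 0: 270 - 2q_L - (q_H + q_N) = 0.
Helios's first-order condition: 394 - 2q_H - (q_L + q_N) = 0.
Nimbus's profit: π_N = (444 - Q)q_N - (37q_N). Setting ∂π_N/∂q_N = 0: 407 - 2q_N - (q_L + q_H) = 0.
Adding the 3 conditions: 1071 − 2Q − 2Q = 0, i.e. Q = 1071/4.
Back-substituting: q_L = (270 − 1071/4) = 9/4, q_H = (394 − 1071/4) = 505/4, q_N = (407 − 1071/4) = 557/4.
Price P = 444 - 1071/4 = 705/4.
Larkspur's profit: (705/4 - 174)·(9/4) = 81/16.

5.06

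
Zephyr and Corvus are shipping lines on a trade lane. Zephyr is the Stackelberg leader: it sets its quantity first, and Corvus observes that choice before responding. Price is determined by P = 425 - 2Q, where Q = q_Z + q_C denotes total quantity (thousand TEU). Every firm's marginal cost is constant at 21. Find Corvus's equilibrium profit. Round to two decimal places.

5100.50

The follower Corvus best-responds to any q_Z: π_C = (425 - 2Q)q_C - 21q_C.
Follower FOC: 404 - 2q_Z - 4q_C = 0, so q_C(q_Z) = (404 - 2q_Z)/4.
Zephyr substitutes q_C(q_Z) into its own profit: π_Z = q_Z(425 - 2q_Z - (404 - 2q_Z)/2) - 21q_Z = (223 - q_Z)q_Z - 21q_Z.
Maximising: ∂π_Z/∂q_Z = 202 - 2q_Z = 0, giving q_Z = 101.
Then q_C = (404 - 2·101)/4 = 101/2.
Price P = 425 - 2·(303/2) = 122.
Corvus's profit: (122 - 21)·(101/2) = 5100.5000.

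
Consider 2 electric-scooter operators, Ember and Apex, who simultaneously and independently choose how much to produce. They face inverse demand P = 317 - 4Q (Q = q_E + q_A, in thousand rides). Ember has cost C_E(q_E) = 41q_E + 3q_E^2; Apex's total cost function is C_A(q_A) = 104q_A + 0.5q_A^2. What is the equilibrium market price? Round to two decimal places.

Ember's profit: π_E = (317 - 4Q)q_E - (41q_E + 3q_E²). Setting ∂π_E/∂q_E = 0: 276 - 14q_E - 4(q_A) = 0.
Apex's first-order condition: 213 - 9q_A - 4(q_E) = 0.
So q_E = (276 - 4q_A)/14 and q_A = (213 - 4q_E)/9.
Solving the pair: q_E = 816/55, q_A = 939/55.
Total output Q = 351/11, so price P = 317 - 4·(351/11) = 189.3636.

189.36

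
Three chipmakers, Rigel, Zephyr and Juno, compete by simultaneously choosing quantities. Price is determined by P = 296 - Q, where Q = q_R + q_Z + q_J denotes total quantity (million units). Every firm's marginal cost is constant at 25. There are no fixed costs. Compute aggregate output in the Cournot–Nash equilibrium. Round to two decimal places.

203.25

Each firm earns π_i = (296 - Q)q_i - 25q_i.
First-order condition (treating rivals' output as given): 271 - 2q_i - Σ_{j≠i} q_j = 0.
With identical firms every q_j equals q_i, so Σ_{j≠i} q_j = 2q_i and 271 = 4q_i, giving q_i = 271/4.
Total output Q = 271/4 + 271/4 + 271/4 = 813/4.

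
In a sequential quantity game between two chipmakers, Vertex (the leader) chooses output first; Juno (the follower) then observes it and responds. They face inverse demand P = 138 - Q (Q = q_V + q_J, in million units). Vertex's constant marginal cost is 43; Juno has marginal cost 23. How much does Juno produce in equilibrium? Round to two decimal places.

Solve by backward induction. Given q_V, the follower Juno maximises π_J = (138 - q_V - q_J)q_J - 23q_J.
∂π_J/∂q_J = 115 - q_V - 2q_J = 0 gives the reaction function q_J = (115 - q_V)/2.
The leader anticipates this reaction. Substituting into P = 138 - Q gives P = 161/2 - (1/2)q_V, so π_V = (161/2 - (1/2)q_V)q_V - 43q_V.
Leader FOC: 75/2 - q_V = 0, so q_V = 75/2.
Then q_J = (115 - 75/2)/2 = 155/4.

38.75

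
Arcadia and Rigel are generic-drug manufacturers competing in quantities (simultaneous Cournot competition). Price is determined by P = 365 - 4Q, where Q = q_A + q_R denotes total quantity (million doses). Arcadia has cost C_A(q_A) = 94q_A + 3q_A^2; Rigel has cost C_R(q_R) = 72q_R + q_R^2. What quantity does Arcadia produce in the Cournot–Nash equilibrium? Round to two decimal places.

Arcadia's profit: π_A = (365 - 4Q)q_A - (94q_A + 3q_A²). Setting ∂π_A/∂q_A = 0: 271 - 14q_A - 4(q_R) = 0.
Rigel's profit: π_R = (365 - 4Q)q_R - (72q_R + q_R²). Setting ∂π_R/∂q_R = 0: 293 - 10q_R - 4(q_A) = 0.
Best responses: q_A = (271 - 4q_R)/14, q_R = (293 - 4q_A)/10.
Substituting one into the other gives q_A = 769/62 and q_R = 1509/62.

12.40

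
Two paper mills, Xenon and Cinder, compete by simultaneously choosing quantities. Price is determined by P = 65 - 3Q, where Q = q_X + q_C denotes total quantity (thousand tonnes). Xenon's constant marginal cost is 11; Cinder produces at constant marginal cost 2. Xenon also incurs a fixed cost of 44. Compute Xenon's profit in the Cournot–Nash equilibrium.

31

Xenon's profit: π_X = (65 - 3Q)q_X - (11q_X). Setting ∂π_X/∂q_X = 0: 54 - 6q_X - 3(q_C) = 0.
Cinder's profit: π_C = (65 - 3Q)q_C - (2q_C). Setting ∂π_C/∂q_C = 0: 63 - 6q_C - 3(q_X) = 0.
Rearranging gives the reaction functions q_X = (54 - 3q_C)/6 and q_C = (63 - 3q_X)/6.
Solving the pair: q_X = 5, q_C = 8.
Price P = 65 - 3·13 = 26.
Xenon's profit: (26 - 11)·5 - 44 = 31.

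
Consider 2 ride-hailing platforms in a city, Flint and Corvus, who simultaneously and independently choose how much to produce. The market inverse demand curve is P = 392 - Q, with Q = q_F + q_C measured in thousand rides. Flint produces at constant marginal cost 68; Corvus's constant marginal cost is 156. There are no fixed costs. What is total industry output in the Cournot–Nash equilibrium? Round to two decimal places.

Flint's profit: π_F = (392 - Q)q_F - (68q_F). Setting ∂π_F/∂q_F = 0: 324 - 2q_F - (q_C) = 0.
Corvus's first-order condition: 236 - 2q_C - (q_F) = 0.
So q_F = (324 - q_C)/2 and q_C = (236 - q_F)/2.
Substituting one into the other gives q_F = 412/3 and q_C = 148/3.
Total output Q = 412/3 + 148/3 = 560/3.

186.67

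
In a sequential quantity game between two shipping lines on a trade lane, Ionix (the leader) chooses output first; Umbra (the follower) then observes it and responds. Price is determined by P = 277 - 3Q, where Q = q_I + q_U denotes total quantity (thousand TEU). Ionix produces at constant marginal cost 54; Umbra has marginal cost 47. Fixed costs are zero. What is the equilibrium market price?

108

Solve by backward induction. Given q_I, the follower Umbra maximises π_U = (277 - 3q_I - 3q_U)q_U - 47q_U.
Follower FOC: 230 - 3q_I - 6q_U = 0, so q_U(q_I) = (230 - 3q_I)/6.
The leader anticipates this reaction. Substituting into P = 277 - 3Q gives P = 162 - (3/2)q_I, so π_I = (162 - (3/2)q_I)q_I - 54q_I.
Leader FOC: 108 - 3q_I = 0, so q_I = 36.
Then q_U = (230 - 3·36)/6 = 61/3.
Total output Q = 169/3, so price P = 277 - 3·(169/3) = 108.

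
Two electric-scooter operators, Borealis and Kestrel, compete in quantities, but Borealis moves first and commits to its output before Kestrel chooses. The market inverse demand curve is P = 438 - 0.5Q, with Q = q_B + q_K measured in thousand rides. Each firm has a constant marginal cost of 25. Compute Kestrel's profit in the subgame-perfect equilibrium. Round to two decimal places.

The follower Kestrel best-responds to any q_B: π_K = (438 - 0.5Q)q_K - 25q_K.
Follower FOC: 413 - (1/2)q_B - q_K = 0, so q_K(q_B) = (413 - (1/2)q_B).
Borealis substitutes q_K(q_B) into its own profit: π_B = q_B(438 - (1/2)q_B - (413 - (1/2)q_B)/2) - 25q_B = (463/2 - (1/4)q_B)q_B - 25q_B.
The leader's first-order condition 413/2 - (1/2)q_B = 0 yields q_B = 413.
Then q_K = (413 - (1/2)·413) = 413/2.
Price P = 438 - (1/2)·(1239/2) = 513/4.
Kestrel's profit: (513/4 - 25)·(413/2) = 21321.1250.

21321.13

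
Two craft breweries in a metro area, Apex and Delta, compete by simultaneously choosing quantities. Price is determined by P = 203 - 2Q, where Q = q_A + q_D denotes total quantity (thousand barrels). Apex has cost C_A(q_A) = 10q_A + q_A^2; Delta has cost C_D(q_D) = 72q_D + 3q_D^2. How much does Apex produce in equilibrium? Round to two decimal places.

29.79

Apex's profit: π_A = (203 - 2Q)q_A - (10q_A + q_A²). Setting ∂π_A/∂q_A = 0: 193 - 6q_A - 2(q_D) = 0.
Delta's first-order condition: 131 - 10q_D - 2(q_A) = 0.
So q_A = (193 - 2q_D)/6 and q_D = (131 - 2q_A)/10.
Substituting one into the other gives q_A = 417/14 and q_D = 50/7.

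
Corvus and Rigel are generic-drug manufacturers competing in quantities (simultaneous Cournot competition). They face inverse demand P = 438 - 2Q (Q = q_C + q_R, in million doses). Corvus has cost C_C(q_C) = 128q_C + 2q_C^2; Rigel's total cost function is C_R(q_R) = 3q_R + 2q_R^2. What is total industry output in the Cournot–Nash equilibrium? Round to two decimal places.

74.50

Corvus's profit: π_C = (438 - 2Q)q_C - (128q_C + 2q_C²). Setting ∂π_C/∂q_C = 0: 310 - 8q_C - 2(q_R) = 0.
Rigel's profit: π_R = (438 - 2Q)q_R - (3q_R + 2q_R²). Setting ∂π_R/∂q_R = 0: 435 - 8q_R - 2(q_C) = 0.
Rearranging gives the reaction functions q_C = (310 - 2q_R)/8 and q_R = (435 - 2q_C)/8.
Solving the pair: q_C = 161/6, q_R = 143/3.
Total output Q = 161/6 + 143/3 = 149/2.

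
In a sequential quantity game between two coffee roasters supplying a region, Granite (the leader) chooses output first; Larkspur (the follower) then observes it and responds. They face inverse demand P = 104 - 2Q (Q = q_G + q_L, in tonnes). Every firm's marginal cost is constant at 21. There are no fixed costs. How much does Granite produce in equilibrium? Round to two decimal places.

20.75

Solve by backward induction. Given q_G, the follower Larkspur maximises π_L = (104 - 2q_G - 2q_L)q_L - 21q_L.
Setting the follower's marginal profit to zero, 83 - 2q_G - 4q_L = 0, i.e. q_L = (83 - 2q_G)/4.
Granite substitutes q_L(q_G) into its own profit: π_G = q_G(104 - 2q_G - (83 - 2q_G)/2) - 21q_G = (125/2 - q_G)q_G - 21q_G.
Maximising: ∂π_G/∂q_G = 83/2 - 2q_G = 0, giving q_G = 83/4.
Then q_L = (83 - 2·(83/4))/4 = 83/8.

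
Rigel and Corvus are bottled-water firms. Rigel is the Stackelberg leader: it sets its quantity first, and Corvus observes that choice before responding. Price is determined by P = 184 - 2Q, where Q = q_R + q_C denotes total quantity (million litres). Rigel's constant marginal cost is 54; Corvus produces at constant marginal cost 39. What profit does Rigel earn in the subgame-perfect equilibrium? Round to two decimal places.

826.56

The follower Corvus best-responds to any q_R: π_C = (184 - 2Q)q_C - 39q_C.
Setting the follower's marginal profit to zero, 145 - 2q_R - 4q_C = 0, i.e. q_C = (145 - 2q_R)/4.
The leader anticipates this reaction. Substituting into P = 184 - 2Q gives P = 223/2 - q_R, so π_R = (223/2 - q_R)q_R - 54q_R.
The leader's first-order condition 115/2 - 2q_R = 0 yields q_R = 115/4.
Then q_C = (145 - 2·(115/4))/4 = 175/8.
Price P = 184 - 2·(405/8) = 331/4.
Rigel's profit: (331/4 - 54)·(115/4) = 826.5625.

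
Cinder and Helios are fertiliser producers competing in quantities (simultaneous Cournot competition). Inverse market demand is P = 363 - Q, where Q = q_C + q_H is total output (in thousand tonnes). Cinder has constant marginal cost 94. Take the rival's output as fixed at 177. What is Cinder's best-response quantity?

With the rival's output fixed at 177, Cinder's profit is π_C = (363 - 177 - q_C)q_C - (94q_C) = (186 - q_C)q_C - (94q_C).
∂π_C/∂q_C = 92 - 2q_C = 0, so q_C = 46.

46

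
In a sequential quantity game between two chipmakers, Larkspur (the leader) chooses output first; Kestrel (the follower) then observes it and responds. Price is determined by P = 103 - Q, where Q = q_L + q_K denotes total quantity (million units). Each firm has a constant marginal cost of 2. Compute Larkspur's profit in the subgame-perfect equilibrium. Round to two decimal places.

The follower Kestrel best-responds to any q_L: π_K = (103 - Q)q_K - 2q_K.
∂π_K/∂q_K = 101 - q_L - 2q_K = 0 gives the reaction function q_K = (101 - q_L)/2.
The leader anticipates this reaction. Substituting into P = 103 - Q gives P = 105/2 - (1/2)q_L, so π_L = (105/2 - (1/2)q_L)q_L - 2q_L.
The leader's first-order condition 101/2 - q_L = 0 yields q_L = 101/2.
Then q_K = (101 - 101/2)/2 = 101/4.
Price P = 103 - 303/4 = 109/4.
Larkspur's profit: (109/4 - 2)·(101/2) = 1275.1250.

1275.13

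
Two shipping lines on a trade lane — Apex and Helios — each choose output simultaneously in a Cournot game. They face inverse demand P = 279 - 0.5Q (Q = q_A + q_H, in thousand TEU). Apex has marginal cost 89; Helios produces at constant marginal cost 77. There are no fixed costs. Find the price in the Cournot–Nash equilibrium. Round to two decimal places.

148.33

Apex's profit: π_A = (279 - 0.5Q)q_A - (89q_A). Setting ∂π_A/∂q_A = 0: 190 - q_A - (1/2)(q_H) = 0.
Helios's first-order condition: 202 - q_H - (1/2)(q_A) = 0.
So q_A = (190 - (1/2)q_H) and q_H = (202 - (1/2)q_A).
Solving the pair: q_A = 356/3, q_H = 428/3.
Total output Q = 784/3, so price P = 279 - (1/2)·(784/3) = 445/3.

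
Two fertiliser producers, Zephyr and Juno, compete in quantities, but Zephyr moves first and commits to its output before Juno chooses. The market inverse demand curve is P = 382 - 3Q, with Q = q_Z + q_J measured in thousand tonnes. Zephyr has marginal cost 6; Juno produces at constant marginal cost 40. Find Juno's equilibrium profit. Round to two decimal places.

The follower Juno best-responds to any q_Z: π_J = (382 - 3Q)q_J - 40q_J.
∂π_J/∂q_J = 342 - 3q_Z - 6q_J = 0 gives the reaction function q_J = (342 - 3q_Z)/6.
The leader anticipates this reaction. Substituting into P = 382 - 3Q gives P = 211 - (3/2)q_Z, so π_Z = (211 - (3/2)q_Z)q_Z - 6q_Z.
Maximising: ∂π_Z/∂q_Z = 205 - 3q_Z = 0, giving q_Z = 205/3.
Then q_J = (342 - 3·(205/3))/6 = 137/6.
Price P = 382 - 3·(547/6) = 217/2.
Juno's profit: (217/2 - 40)·(137/6) = 1564.0833.

1564.08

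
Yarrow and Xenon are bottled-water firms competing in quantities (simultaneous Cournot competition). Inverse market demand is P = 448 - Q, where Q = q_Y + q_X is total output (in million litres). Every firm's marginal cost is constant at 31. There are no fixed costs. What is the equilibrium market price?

Each firm earns π_i = (448 - Q)q_i - 31q_i.
Setting ∂π_i/∂q_i = 0 with rivals' quantities fixed: 417 - 2q_i - q_j = 0.
With identical firms every q_j equals q_i, so q_j = q_i and 417 = 3q_i, giving q_i = 139.
Total output Q = 278, so price P = 448 - 278 = 170.

170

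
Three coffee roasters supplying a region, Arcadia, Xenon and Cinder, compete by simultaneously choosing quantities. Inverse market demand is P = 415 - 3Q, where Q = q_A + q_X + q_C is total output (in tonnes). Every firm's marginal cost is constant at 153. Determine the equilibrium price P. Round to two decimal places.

218.50

A representative firm's profit is π_i = q_i(415 - 3Q) - 153q_i.
First-order condition (treating rivals' output as given): 262 - 6q_i - 3·Σ_{j≠i} q_j = 0.
By symmetry each firm produces the same amount; substituting Σ_{j≠i} q_j = 2q_i yields q_i = 262/12 = 131/6.
Total output Q = 131/2, so price P = 415 - 3·(131/2) = 437/2.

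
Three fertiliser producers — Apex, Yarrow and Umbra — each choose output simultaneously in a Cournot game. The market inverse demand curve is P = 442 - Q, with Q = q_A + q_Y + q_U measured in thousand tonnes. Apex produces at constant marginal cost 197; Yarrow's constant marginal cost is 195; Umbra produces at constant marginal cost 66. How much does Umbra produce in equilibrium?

159

Apex's profit: π_A = (442 - Q)q_A - (197q_A). Setting ∂π_A/∂q_A = 0: 245 - 2q_A - (q_Y + q_U) = 0.
Yarrow's profit: π_Y = (442 - Q)q_Y - (195q_Y). Setting ∂π_Y/∂q_Y = 0: 247 - 2q_Y - (q_A + q_U) = 0.
Umbra's profit: π_U = (442 - Q)q_U - (66q_U). Setting ∂π_U/∂q_U = 0: 376 - 2q_U - (q_A + q_Y) = 0.
Adding the 3 conditions: 868 − 2Q − 2Q = 0, i.e. Q = 217.
Back-substituting: q_A = (245 − 217) = 28, q_Y = (247 − 217) = 30, q_U = (376 − 217) = 159.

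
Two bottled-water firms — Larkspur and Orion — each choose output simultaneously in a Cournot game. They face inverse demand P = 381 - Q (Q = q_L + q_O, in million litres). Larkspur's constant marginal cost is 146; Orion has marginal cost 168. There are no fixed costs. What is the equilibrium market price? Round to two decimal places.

Larkspur's profit: π_L = (381 - Q)q_L - (146q_L). Setting ∂π_L/∂q_L = 0: 235 - 2q_L - (q_O) = 0.
Orion's profit: π_O = (381 - Q)q_O - (168q_O). Setting ∂π_O/∂q_O = 0: 213 - 2q_O - (q_L) = 0.
So q_L = (235 - q_O)/2 and q_O = (213 - q_L)/2.
Solving the pair: q_L = 257/3, q_O = 191/3.
Total output Q = 448/3, so price P = 381 - 448/3 = 695/3.

231.67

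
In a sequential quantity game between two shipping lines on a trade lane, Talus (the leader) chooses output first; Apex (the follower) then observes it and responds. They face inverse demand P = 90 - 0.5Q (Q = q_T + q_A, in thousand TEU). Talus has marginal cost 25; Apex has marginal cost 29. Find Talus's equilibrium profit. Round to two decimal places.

Solve by backward induction. Given q_T, the follower Apex maximises π_A = (90 - (1/2)q_T - (1/2)q_A)q_A - 29q_A.
∂π_A/∂q_A = 61 - (1/2)q_T - q_A = 0 gives the reaction function q_A = (61 - (1/2)q_T).
Talus substitutes q_A(q_T) into its own profit: π_T = q_T(90 - (1/2)q_T - (61 - (1/2)q_T)/2) - 25q_T = (119/2 - (1/4)q_T)q_T - 25q_T.
Leader FOC: 69/2 - (1/2)q_T = 0, so q_T = 69.
Then q_A = (61 - (1/2)·69) = 53/2.
Price P = 90 - (1/2)·(191/2) = 169/4.
Talus's profit: (169/4 - 25)·69 = 1190.2500.

1190.25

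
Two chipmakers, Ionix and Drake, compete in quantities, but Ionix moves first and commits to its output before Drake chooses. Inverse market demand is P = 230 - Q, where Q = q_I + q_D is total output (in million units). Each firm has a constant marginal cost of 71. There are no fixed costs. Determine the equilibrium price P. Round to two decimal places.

110.75

The follower Drake best-responds to any q_I: π_D = (230 - Q)q_D - 71q_D.
Follower FOC: 159 - q_I - 2q_D = 0, so q_D(q_I) = (159 - q_I)/2.
The leader anticipates this reaction. Substituting into P = 230 - Q gives P = 301/2 - (1/2)q_I, so π_I = (301/2 - (1/2)q_I)q_I - 71q_I.
The leader's first-order condition 159/2 - q_I = 0 yields q_I = 159/2.
Then q_D = (159 - 159/2)/2 = 159/4.
Total output Q = 477/4, so price P = 230 - 477/4 = 443/4.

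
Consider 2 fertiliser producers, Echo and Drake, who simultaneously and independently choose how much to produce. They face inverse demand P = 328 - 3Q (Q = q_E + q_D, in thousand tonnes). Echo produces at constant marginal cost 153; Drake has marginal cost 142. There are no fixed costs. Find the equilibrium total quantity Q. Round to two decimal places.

40.11

Echo's profit: π_E = (328 - 3Q)q_E - (153q_E). Setting ∂π_E/∂q_E = 0: 175 - 6q_E - 3(q_D) = 0.
Drake's first-order condition: 186 - 6q_D - 3(q_E) = 0.
Rearranging gives the reaction functions q_E = (175 - 3q_D)/6 and q_D = (186 - 3q_E)/6.
Substituting one into the other gives q_E = 164/9 and q_D = 197/9.
Total output Q = 164/9 + 197/9 = 361/9.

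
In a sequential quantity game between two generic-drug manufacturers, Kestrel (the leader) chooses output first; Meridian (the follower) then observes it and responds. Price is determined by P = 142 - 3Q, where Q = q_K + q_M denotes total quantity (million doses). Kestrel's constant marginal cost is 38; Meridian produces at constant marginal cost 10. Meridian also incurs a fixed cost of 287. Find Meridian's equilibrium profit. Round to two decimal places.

449.33

The follower Meridian best-responds to any q_K: π_M = (142 - 3Q)q_M - 10q_M.
Setting the follower's marginal profit to zero, 132 - 3q_K - 6q_M = 0, i.e. q_M = (132 - 3q_K)/6.
Kestrel substitutes q_M(q_K) into its own profit: π_K = q_K(142 - 3q_K - (132 - 3q_K)/2) - 38q_K = (76 - (3/2)q_K)q_K - 38q_K.
The leader's first-order condition 38 - 3q_K = 0 yields q_K = 38/3.
Then q_M = (132 - 3·(38/3))/6 = 47/3.
Price P = 142 - 3·(85/3) = 57.
Meridian's profit: (57 - 10)·(47/3) - 287 = 1348/3.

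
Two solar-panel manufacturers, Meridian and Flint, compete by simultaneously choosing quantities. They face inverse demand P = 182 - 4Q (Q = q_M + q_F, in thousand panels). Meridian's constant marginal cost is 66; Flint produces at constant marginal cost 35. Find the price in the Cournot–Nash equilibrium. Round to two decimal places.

Meridian's profit: π_M = (182 - 4Q)q_M - (66q_M). Setting ∂π_M/∂q_M = 0: 116 - 8q_M - 4(q_F) = 0.
Flint's first-order condition: 147 - 8q_F - 4(q_M) = 0.
So q_M = (116 - 4q_F)/8 and q_F = (147 - 4q_M)/8.
Solving the pair: q_M = 85/12, q_F = 89/6.
Total output Q = 263/12, so price P = 182 - 4·(263/12) = 283/3.

94.33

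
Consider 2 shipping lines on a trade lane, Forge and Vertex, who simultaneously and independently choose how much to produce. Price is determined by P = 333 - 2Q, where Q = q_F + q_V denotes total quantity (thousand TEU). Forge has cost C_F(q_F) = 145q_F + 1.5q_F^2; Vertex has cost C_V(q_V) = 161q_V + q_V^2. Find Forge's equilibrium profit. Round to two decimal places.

Forge's profit: π_F = (333 - 2Q)q_F - (145q_F + (3/2)q_F²). Setting ∂π_F/∂q_F = 0: 188 - 7q_F - 2(q_V) = 0.
Vertex's first-order condition: 172 - 6q_V - 2(q_F) = 0.
Rearranging gives the reaction functions q_F = (188 - 2q_V)/7 and q_V = (172 - 2q_F)/6.
Substituting one into the other gives q_F = 392/19 and q_V = 414/19.
Price P = 333 - 2·(806/19) = 248.1579.
Forge's profit: 248.1579·(392/19) - 145·(392/19) - (3/2)(392/19)² = 1489.8172.

1489.82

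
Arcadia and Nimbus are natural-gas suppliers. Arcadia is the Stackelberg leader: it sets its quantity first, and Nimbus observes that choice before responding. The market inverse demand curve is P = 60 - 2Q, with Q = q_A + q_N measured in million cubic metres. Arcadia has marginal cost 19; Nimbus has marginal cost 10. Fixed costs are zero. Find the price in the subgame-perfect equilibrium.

The follower Nimbus best-responds to any q_A: π_N = (60 - 2Q)q_N - 10q_N.
Setting the follower's marginal profit to zero, 50 - 2q_A - 4q_N = 0, i.e. q_N = (50 - 2q_A)/4.
The leader anticipates this reaction. Substituting into P = 60 - 2Q gives P = 35 - q_A, so π_A = (35 - q_A)q_A - 19q_A.
Leader FOC: 16 - 2q_A = 0, so q_A = 8.
Then q_N = (50 - 2·8)/4 = 17/2.
Total output Q = 33/2, so price P = 60 - 2·(33/2) = 27.

27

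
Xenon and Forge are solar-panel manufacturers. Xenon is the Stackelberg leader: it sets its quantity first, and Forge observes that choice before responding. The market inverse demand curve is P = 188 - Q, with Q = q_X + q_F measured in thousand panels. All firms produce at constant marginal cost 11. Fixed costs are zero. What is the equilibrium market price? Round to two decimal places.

The follower Forge best-responds to any q_X: π_F = (188 - Q)q_F - 11q_F.
Follower FOC: 177 - q_X - 2q_F = 0, so q_F(q_X) = (177 - q_X)/2.
Xenon substitutes q_F(q_X) into its own profit: π_X = q_X(188 - q_X - (177 - q_X)/2) - 11q_X = (199/2 - (1/2)q_X)q_X - 11q_X.
Maximising: ∂π_X/∂q_X = 177/2 - q_X = 0, giving q_X = 177/2.
Then q_F = (177 - 177/2)/2 = 177/4.
Total output Q = 531/4, so price P = 188 - 531/4 = 221/4.

55.25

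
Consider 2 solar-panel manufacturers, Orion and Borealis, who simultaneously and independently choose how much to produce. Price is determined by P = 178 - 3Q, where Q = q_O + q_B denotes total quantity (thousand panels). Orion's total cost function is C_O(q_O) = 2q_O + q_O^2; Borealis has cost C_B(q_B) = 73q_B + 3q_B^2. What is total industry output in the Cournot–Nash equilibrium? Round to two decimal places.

24.24

Orion's profit: π_O = (178 - 3Q)q_O - (2q_O + q_O²). Setting ∂π_O/∂q_O = 0: 176 - 8q_O - 3(q_B) = 0.
Borealis's first-order condition: 105 - 12q_B - 3(q_O) = 0.
Rearranging gives the reaction functions q_O = (176 - 3q_B)/8 and q_B = (105 - 3q_O)/12.
Solving the pair: q_O = 599/29, q_B = 104/29.
Total output Q = 599/29 + 104/29 = 703/29.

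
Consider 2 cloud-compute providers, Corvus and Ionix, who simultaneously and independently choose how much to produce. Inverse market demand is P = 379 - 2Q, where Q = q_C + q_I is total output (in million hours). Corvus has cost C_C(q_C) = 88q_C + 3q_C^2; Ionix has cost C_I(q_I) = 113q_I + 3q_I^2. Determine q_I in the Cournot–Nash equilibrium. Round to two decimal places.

Corvus's profit: π_C = (379 - 2Q)q_C - (88q_C + 3q_C²). Setting ∂π_C/∂q_C = 0: 291 - 10q_C - 2(q_I) = 0.
Ionix's profit: π_I = (379 - 2Q)q_I - (113q_I + 3q_I²). Setting ∂π_I/∂q_I = 0: 266 - 10q_I - 2(q_C) = 0.
Best responses: q_C = (291 - 2q_I)/10, q_I = (266 - 2q_C)/10.
Substituting one into the other gives q_C = 1189/48 and q_I = 1039/48.

21.65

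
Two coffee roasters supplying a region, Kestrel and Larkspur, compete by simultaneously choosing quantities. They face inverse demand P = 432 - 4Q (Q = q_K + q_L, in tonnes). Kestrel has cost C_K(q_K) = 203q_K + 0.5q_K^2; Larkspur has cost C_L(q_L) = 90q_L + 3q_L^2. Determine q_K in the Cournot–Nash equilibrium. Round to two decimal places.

16.71

Kestrel's profit: π_K = (432 - 4Q)q_K - (203q_K + (1/2)q_K²). Setting ∂π_K/∂q_K = 0: 229 - 9q_K - 4(q_L) = 0.
Larkspur's first-order condition: 342 - 14q_L - 4(q_K) = 0.
Rearranging gives the reaction functions q_K = (229 - 4q_L)/9 and q_L = (342 - 4q_K)/14.
Substituting one into the other gives q_K = 919/55 and q_L = 1081/55.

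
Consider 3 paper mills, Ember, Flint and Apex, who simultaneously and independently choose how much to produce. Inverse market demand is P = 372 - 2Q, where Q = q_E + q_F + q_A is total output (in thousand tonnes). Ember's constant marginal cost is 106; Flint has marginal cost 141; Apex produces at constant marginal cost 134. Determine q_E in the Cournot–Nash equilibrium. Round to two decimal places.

41.13

Ember's profit: π_E = (372 - 2Q)q_E - (106q_E). Setting ∂π_E/∂q_E = 0: 266 - 4q_E - 2(q_F + q_A) = 0.
Flint's profit: π_F = (372 - 2Q)q_F - (141q_F). Setting ∂π_F/∂q_F = 0: 231 - 4q_F - 2(q_E + q_A) = 0.
Apex's first-order condition: 238 - 4q_A - 2(q_E + q_F) = 0.
Adding the 3 conditions: 735 − 4Q − 4Q = 0, i.e. Q = 735/8.
Back-substituting: q_E = (266 − 735/4)/2 = 329/8, q_F = (231 − 735/4)/2 = 189/8, q_A = (238 − 735/4)/2 = 217/8.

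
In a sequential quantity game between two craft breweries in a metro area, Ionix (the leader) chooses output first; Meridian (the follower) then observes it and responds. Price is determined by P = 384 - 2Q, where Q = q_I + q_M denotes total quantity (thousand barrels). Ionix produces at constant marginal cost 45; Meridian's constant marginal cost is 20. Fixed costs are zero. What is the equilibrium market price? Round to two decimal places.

123.50

Solve by backward induction. Given q_I, the follower Meridian maximises π_M = (384 - 2q_I - 2q_M)q_M - 20q_M.
Setting the follower's marginal profit to zero, 364 - 2q_I - 4q_M = 0, i.e. q_M = (364 - 2q_I)/4.
The leader anticipates this reaction. Substituting into P = 384 - 2Q gives P = 202 - q_I, so π_I = (202 - q_I)q_I - 45q_I.
Maximising: ∂π_I/∂q_I = 157 - 2q_I = 0, giving q_I = 157/2.
Then q_M = (364 - 2·(157/2))/4 = 207/4.
Total output Q = 521/4, so price P = 384 - 2·(521/4) = 247/2.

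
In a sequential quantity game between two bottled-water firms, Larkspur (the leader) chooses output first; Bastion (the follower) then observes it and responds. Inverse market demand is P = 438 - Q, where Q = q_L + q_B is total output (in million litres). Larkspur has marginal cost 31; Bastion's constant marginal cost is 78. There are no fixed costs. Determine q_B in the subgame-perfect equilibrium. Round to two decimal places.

Solve by backward induction. Given q_L, the follower Bastion maximises π_B = (438 - q_L - q_B)q_B - 78q_B.
Setting the follower's marginal profit to zero, 360 - q_L - 2q_B = 0, i.e. q_B = (360 - q_L)/2.
The leader anticipates this reaction. Substituting into P = 438 - Q gives P = 258 - (1/2)q_L, so π_L = (258 - (1/2)q_L)q_L - 31q_L.
Maximising: ∂π_L/∂q_L = 227 - q_L = 0, giving q_L = 227.
Then q_B = (360 - 227)/2 = 133/2.

66.50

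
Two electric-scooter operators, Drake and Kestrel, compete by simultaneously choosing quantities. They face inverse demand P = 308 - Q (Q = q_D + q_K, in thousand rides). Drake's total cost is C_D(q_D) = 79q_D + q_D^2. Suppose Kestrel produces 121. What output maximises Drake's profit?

27

With the rival's output fixed at 121, Drake's profit is π_D = (308 - 121 - q_D)q_D - (79q_D + q_D²) = (187 - q_D)q_D - (79q_D + q_D²).
∂π_D/∂q_D = 108 - 4q_D = 0, so q_D = 27.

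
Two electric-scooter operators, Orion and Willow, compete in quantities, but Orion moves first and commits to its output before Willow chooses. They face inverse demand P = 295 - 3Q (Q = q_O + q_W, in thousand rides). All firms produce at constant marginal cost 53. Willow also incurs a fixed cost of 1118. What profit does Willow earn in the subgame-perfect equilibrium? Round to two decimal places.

102.08

The follower Willow best-responds to any q_O: π_W = (295 - 3Q)q_W - 53q_W.
∂π_W/∂q_W = 242 - 3q_O - 6q_W = 0 gives the reaction function q_W = (242 - 3q_O)/6.
Orion substitutes q_W(q_O) into its own profit: π_O = q_O(295 - 3q_O - (242 - 3q_O)/2) - 53q_O = (174 - (3/2)q_O)q_O - 53q_O.
Maximising: ∂π_O/∂q_O = 121 - 3q_O = 0, giving q_O = 121/3.
Then q_W = (242 - 3·(121/3))/6 = 121/6.
Price P = 295 - 3·(121/2) = 227/2.
Willow's profit: (227/2 - 53)·(121/6) - 1118 = 1225/12.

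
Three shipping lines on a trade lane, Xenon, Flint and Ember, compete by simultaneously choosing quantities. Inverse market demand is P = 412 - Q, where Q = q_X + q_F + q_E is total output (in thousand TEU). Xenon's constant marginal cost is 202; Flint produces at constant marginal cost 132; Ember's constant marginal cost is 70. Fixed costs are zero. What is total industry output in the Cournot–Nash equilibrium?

Xenon's profit: π_X = (412 - Q)q_X - (202q_X). Setting ∂π_X/∂q_X = 0: 210 - 2q_X - (q_F + q_E) = 0.
Flint's profit: π_F = (412 - Q)q_F - (132q_F). Setting ∂π_F/∂q_F = 0: 280 - 2q_F - (q_X + q_E) = 0.
Ember's profit: π_E = (412 - Q)q_E - (70q_E). Setting ∂π_E/∂q_E = 0: 342 - 2q_E - (q_X + q_F) = 0.
Adding the 3 first-order conditions: 832 − 4Q = 0, so Q = 208.
Back-substituting: q_X = (210 − 208) = 2, q_F = (280 − 208) = 72, q_E = (342 − 208) = 134.
Total output Q = 2 + 72 + 134 = 208.

208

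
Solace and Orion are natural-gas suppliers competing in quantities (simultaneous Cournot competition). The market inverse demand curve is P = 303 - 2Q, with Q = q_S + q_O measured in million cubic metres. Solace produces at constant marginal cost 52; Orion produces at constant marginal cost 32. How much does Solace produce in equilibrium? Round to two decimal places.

Solace's profit: π_S = (303 - 2Q)q_S - (52q_S). Setting ∂π_S/∂q_S = 0: 251 - 4q_S - 2(q_O) = 0.
Orion's profit: π_O = (303 - 2Q)q_O - (32q_O). Setting ∂π_O/∂q_O = 0: 271 - 4q_O - 2(q_S) = 0.
So q_S = (251 - 2q_O)/4 and q_O = (271 - 2q_S)/4.
Substituting one into the other gives q_S = 77/2 and q_O = 97/2.

38.50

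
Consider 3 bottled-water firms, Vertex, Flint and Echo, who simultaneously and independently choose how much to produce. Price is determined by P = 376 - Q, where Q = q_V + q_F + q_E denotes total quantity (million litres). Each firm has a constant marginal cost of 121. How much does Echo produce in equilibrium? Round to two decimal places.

63.75

A representative firm's profit is π_i = q_i(376 - Q) - 121q_i.
First-order condition (treating rivals' output as given): 255 - 2q_i - Σ_{j≠i} q_j = 0.
By symmetry each firm produces the same amount; substituting Σ_{j≠i} q_j = 2q_i yields q_i = 255/4.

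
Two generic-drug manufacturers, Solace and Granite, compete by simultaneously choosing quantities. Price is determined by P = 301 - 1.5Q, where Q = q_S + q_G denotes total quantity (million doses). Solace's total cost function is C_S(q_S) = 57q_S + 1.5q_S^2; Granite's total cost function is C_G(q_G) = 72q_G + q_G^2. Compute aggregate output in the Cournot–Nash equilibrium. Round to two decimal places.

67.91

Solace's profit: π_S = (301 - 1.5Q)q_S - (57q_S + (3/2)q_S²). Setting ∂π_S/∂q_S = 0: 244 - 6q_S - (3/2)(q_G) = 0.
Granite's first-order condition: 229 - 5q_G - (3/2)(q_S) = 0.
So q_S = (244 - (3/2)q_G)/6 and q_G = (229 - (3/2)q_S)/5.
Substituting one into the other gives q_S = 31.5856 and q_G = 1344/37.
Total output Q = 31.5856 + 1344/37 = 67.9099.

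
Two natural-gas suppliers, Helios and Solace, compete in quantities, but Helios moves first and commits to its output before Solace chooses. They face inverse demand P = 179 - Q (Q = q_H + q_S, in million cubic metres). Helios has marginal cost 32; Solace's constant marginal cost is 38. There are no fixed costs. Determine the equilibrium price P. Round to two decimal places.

70.25

Solve by backward induction. Given q_H, the follower Solace maximises π_S = (179 - q_H - q_S)q_S - 38q_S.
Follower FOC: 141 - q_H - 2q_S = 0, so q_S(q_H) = (141 - q_H)/2.
Helios substitutes q_S(q_H) into its own profit: π_H = q_H(179 - q_H - (141 - q_H)/2) - 32q_H = (217/2 - (1/2)q_H)q_H - 32q_H.
Maximising: ∂π_H/∂q_H = 153/2 - q_H = 0, giving q_H = 153/2.
Then q_S = (141 - 153/2)/2 = 129/4.
Total output Q = 435/4, so price P = 179 - 435/4 = 281/4.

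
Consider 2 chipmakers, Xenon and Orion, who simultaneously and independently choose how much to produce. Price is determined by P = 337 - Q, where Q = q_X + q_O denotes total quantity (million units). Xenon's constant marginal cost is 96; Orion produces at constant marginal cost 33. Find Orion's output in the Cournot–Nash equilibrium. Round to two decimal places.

Xenon's profit: π_X = (337 - Q)q_X - (96q_X). Setting ∂π_X/∂q_X = 0: 241 - 2q_X - (q_O) = 0.
Orion's profit: π_O = (337 - Q)q_O - (33q_O). Setting ∂π_O/∂q_O = 0: 304 - 2q_O - (q_X) = 0.
Rearranging gives the reaction functions q_X = (241 - q_O)/2 and q_O = (304 - q_X)/2.
Solving the pair: q_X = 178/3, q_O = 367/3.

122.33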